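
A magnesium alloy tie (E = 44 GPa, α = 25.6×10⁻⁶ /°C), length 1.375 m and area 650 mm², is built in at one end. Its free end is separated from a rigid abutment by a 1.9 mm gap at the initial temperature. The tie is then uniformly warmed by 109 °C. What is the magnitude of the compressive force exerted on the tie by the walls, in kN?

P ≈ 40.3 kN

Unrestrained expansion: δ_free = αΔT L = 25.6×10⁻⁶ × 109 × 1375 = 3.837 mm.
The gap closes (δ_free > 1.9 mm) and the wall then resists a further 3.837 − 1.9 = 1.937 mm of expansion.
So σ = E(δ_free − g)/L = 44×10³ × 1.937/1375 = 61.98 MPa.
Force on the wall = σA = 61.98 × 650 mm² = 40.29 kN.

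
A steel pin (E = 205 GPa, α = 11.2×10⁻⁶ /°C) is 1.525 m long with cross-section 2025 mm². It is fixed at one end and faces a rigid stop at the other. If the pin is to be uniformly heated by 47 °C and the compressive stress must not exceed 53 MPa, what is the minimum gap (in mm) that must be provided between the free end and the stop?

Free expansion if unrestrained: δ_free = αΔT L = 11.2×10⁻⁶ × 47 × 1525 = 0.8028 mm.
At the allowable stress the elastic shortening the wall may impose is σL/E = 53 × 1525 / (205×10³) = 0.3943 mm.
So the gap has to take up the difference, g_min = δ_free − σL/E = 0.8028 − 0.3943 = 0.4085 mm.

g ≈ 0.408 mm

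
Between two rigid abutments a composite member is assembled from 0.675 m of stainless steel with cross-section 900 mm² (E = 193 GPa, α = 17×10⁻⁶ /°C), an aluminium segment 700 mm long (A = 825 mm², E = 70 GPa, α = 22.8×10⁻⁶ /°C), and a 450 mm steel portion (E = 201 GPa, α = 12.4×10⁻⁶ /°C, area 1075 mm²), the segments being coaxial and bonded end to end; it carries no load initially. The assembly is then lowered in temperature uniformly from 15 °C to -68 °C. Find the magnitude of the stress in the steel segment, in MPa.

Free thermal contraction of the whole bar: Σ αᵢΔT Lᵢ = 17×10⁻⁶×83×675 + 22.8×10⁻⁶×83×700 + 12.4×10⁻⁶×83×450 = 2.74 mm.
Since the ends are fixed, an axial force P builds up, equal in every segment, with P · Σ Lᵢ/(AᵢEᵢ) = δ_free.
The series flexibility is Σ Lᵢ/(AᵢEᵢ) = 675/(900×193×10³) + 700/(825×70×10³) + 450/(1075×201×10³) = 1.809×10⁻⁵ mm/N.
So P = 2.74 / 1.809×10⁻⁵ = 151.5 kN, tensile.
σ_{steel} = P / A = 151500 / 1075 = 140.9 MPa.

σ ≈ 141 MPa (tensile)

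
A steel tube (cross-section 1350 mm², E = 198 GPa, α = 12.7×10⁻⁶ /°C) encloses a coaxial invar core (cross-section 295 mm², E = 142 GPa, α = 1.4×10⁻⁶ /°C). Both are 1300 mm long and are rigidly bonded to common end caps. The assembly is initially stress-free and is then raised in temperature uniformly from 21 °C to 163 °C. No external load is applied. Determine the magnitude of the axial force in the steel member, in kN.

Equilibrium of a rigid end plate with no external load gives equal and opposite internal forces ±P in the two members. Since α_{steel} > α_{invar}, heating drives the steel into compression and the invar into tension.
Compatibility of the two members (thermal + elastic change equal): (α₁ − α₂)ΔT = P·[1/(A₁E₁) + 1/(A₂E₂)].
|α₁ − α₂|·ΔT = 11.3×10⁻⁶ × 142 = 0.001605.
1/(A₁E₁) + 1/(A₂E₂) = 1/(1350×198×10³) + 1/(295×142×10³) = 2.761×10⁻⁸ N⁻¹.
So P = 0.001605 / 2.761×10⁻⁸ = 58.11 kN.

P ≈ 58.1 kN (compressive in the steel)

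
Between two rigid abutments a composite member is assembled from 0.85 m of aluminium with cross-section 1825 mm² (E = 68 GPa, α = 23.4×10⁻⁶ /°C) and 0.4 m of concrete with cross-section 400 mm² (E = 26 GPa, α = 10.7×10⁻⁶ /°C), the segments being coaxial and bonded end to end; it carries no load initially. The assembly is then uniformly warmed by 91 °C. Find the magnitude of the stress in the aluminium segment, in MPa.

σ ≈ 26.6 MPa (compressive)

Free thermal expansion of the whole bar: Σ αᵢΔT Lᵢ = 23.4×10⁻⁶×91×850 + 10.7×10⁻⁶×91×400 = 2.199 mm.
The walls prevent any net length change, so an axial force P (same in every segment) develops. Compatibility: P · Σ Lᵢ/(AᵢEᵢ) = δ_free.
Σ Lᵢ/(AᵢEᵢ) = 850/(1825×68×10³) + 400/(400×26×10³) = 4.531×10⁻⁵ mm/N.
So P = 2.199 / 4.531×10⁻⁵ = 48.54 kN, compressive.
σ_{aluminium} = P / A = 48540 / 1825 = 26.6 MPa.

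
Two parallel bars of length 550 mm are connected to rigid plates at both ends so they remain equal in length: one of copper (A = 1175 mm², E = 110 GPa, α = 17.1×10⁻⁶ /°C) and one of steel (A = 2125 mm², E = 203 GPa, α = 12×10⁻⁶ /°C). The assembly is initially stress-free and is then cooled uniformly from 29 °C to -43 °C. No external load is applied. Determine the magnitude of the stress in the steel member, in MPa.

σ ≈ 17.2 MPa (compressive)

Both members must finish at the same length. With the larger α, the copper tends to over-contract; the plates restrain it, putting the copper in tension and the steel in compression. With no external load the two internal forces are equal and opposite, magnitude P.
Equating the net (thermal + elastic) strains gives |α₁ − α₂|·ΔT = P·[1/(A₁E₁) + 1/(A₂E₂)].
|α₁ − α₂|·ΔT = 5.1×10⁻⁶ × 72 = 0.0003672.
1/(A₁E₁) + 1/(A₂E₂) = 1/(1175×110×10³) + 1/(2125×203×10³) = 1.006×10⁻⁸ N⁻¹.
So P = 0.0003672 / 1.006×10⁻⁸ = 36.52 kN.
σ_{steel} = P/A₂ = 36520/2125 = 17.19 MPa, compressive.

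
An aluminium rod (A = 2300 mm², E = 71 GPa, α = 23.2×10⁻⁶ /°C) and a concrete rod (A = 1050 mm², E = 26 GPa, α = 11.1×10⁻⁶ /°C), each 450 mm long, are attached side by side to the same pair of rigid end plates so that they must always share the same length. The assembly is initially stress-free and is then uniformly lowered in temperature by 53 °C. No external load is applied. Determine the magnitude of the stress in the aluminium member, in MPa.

σ ≈ 6.52 MPa (tensile)

The aluminium has the larger α, so on cooling it would change length more than the concrete if both were free. The rigid plates force a common final length, so the aluminium is put into tension and the concrete into compression, with equal and opposite forces P (no external load).
Setting the final lengths equal and cancelling L: (α₁ − α₂)ΔT = P/(A₁E₁) + P/(A₂E₂).
|α₁ − α₂|·ΔT = 12.1×10⁻⁶ × 53 = 0.0006413.
1/(A₁E₁) + 1/(A₂E₂) = 1/(2300×71×10³) + 1/(1050×26×10³) = 4.275×10⁻⁸ N⁻¹.
P = 0.0006413 / 4.275×10⁻⁸ = 15000 N = 15 kN.
σ_{aluminium} = P/A₁ = 15000/2300 = 6.522 MPa, tensile.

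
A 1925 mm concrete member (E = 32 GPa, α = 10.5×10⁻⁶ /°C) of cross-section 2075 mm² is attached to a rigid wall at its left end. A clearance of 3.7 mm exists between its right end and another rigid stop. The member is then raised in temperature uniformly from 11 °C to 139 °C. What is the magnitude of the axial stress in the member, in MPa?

σ ≈ 0 MPa

Free thermal elongation = αΔT L = 10.5×10⁻⁶ × 128 × 1925 = 2.587 mm.
This is smaller than the 3.7 mm clearance, so the member expands freely without reaching the stop — the stress is zero.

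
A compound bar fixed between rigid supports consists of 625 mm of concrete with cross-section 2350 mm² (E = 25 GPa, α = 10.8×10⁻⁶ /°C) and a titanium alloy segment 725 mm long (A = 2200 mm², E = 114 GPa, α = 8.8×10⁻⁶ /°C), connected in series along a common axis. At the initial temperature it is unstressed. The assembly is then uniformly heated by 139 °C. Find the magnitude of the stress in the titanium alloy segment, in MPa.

σ ≈ 61.3 MPa (compressive)

With the walls removed the bar would change length by δ_free = Σ αᵢΔT Lᵢ = 10.8×10⁻⁶×139×625 + 8.8×10⁻⁶×139×725 = 1.825 mm.
The walls prevent any net length change, so an axial force P (same in every segment) develops. Compatibility: P · Σ Lᵢ/(AᵢEᵢ) = δ_free.
The series flexibility is Σ Lᵢ/(AᵢEᵢ) = 625/(2350×25×10³) + 725/(2200×114×10³) = 1.353×10⁻⁵ mm/N.
Hence P = δ_free / Σ(L/AE) = 1.825/1.353×10⁻⁵ = 134.9 kN (compressive).
σ_{titanium alloy} = P / A = 134900 / 2200 = 61.32 MPa.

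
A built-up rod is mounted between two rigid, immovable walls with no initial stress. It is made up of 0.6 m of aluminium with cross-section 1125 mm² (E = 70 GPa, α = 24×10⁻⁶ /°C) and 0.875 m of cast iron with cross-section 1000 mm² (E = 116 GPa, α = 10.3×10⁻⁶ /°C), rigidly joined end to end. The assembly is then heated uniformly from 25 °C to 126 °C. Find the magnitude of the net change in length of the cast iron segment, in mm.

|ΔL| ≈ 0.266 mm

Free thermal expansion of the whole bar: Σ αᵢΔT Lᵢ = 24×10⁻⁶×101×600 + 10.3×10⁻⁶×101×875 = 2.365 mm.
The rigid supports impose zero overall length change; the single axial force P common to all segments must satisfy P Σ Lᵢ/(AᵢEᵢ) = δ_free.
The series flexibility is Σ Lᵢ/(AᵢEᵢ) = 600/(1125×70×10³) + 875/(1000×116×10³) = 1.516×10⁻⁵ mm/N.
P = 2.365 / 1.516×10⁻⁵ = 156000 N = 156 kN, compressive.
For the cast iron segment, free thermal change = 10.3×10⁻⁶×101×875 = 0.9103 mm and elastic change from P = 156000×875/(1000×116×10³) = 1.176 mm; these oppose, so the net change is 0.266 mm (segment shortens).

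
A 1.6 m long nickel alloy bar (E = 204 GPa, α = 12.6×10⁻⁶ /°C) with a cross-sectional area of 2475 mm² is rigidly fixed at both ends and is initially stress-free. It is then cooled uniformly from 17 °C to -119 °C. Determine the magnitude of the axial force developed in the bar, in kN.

The ends cannot move, so σ = EαΔT = 204×10³ × 12.6×10⁻⁶ × 136 = 349.6 MPa.
Then P = σA = 349.6 × 2475 mm² = 865.2 kN, tensile.

P ≈ 865 kN (tensile)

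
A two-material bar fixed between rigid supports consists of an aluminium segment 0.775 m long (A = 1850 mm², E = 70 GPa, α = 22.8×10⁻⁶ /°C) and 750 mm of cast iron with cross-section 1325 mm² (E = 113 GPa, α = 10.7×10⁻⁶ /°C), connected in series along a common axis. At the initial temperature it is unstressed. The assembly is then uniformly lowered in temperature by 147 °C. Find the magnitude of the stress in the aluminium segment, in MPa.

With the walls removed the bar would change length by δ_free = Σ αᵢΔT Lᵢ = 22.8×10⁻⁶×147×775 + 10.7×10⁻⁶×147×750 = 3.777 mm.
The rigid supports impose zero overall length change; the single axial force P common to all segments must satisfy P Σ Lᵢ/(AᵢEᵢ) = δ_free.
The series flexibility is Σ Lᵢ/(AᵢEᵢ) = 775/(1850×70×10³) + 750/(1325×113×10³) = 1.099×10⁻⁵ mm/N.
P = 3.777 / 1.099×10⁻⁵ = 343600 N = 343.6 kN, tensile.
σ_{aluminium} = P / A = 343600 / 1850 = 185.7 MPa.

σ ≈ 186 MPa (tensile)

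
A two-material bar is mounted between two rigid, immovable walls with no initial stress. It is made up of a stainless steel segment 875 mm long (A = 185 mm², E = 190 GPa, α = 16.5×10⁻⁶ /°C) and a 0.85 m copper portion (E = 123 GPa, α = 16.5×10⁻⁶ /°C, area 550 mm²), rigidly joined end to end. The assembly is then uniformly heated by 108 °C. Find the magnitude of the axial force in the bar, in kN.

With the walls removed the bar would change length by δ_free = Σ αᵢΔT Lᵢ = 16.5×10⁻⁶×108×875 + 16.5×10⁻⁶×108×850 = 3.074 mm.
Since the ends are fixed, an axial force P builds up, equal in every segment, with P · Σ Lᵢ/(AᵢEᵢ) = δ_free.
The series flexibility is Σ Lᵢ/(AᵢEᵢ) = 875/(185×190×10³) + 850/(550×123×10³) = 3.746×10⁻⁵ mm/N.
Hence P = δ_free / Σ(L/AE) = 3.074/3.746×10⁻⁵ = 82.06 kN (compressive).

P ≈ 82.1 kN (compressive)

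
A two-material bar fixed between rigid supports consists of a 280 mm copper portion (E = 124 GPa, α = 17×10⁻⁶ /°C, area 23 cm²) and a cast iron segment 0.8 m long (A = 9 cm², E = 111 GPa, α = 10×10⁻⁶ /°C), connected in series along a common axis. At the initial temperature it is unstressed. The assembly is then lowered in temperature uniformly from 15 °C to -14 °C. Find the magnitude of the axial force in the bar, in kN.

P ≈ 41.2 kN (tensile)

With the walls removed the bar would change length by δ_free = Σ αᵢΔT Lᵢ = 17×10⁻⁶×29×280 + 10×10⁻⁶×29×800 = 0.37 mm.
Since the ends are fixed, an axial force P builds up, equal in every segment, with P · Σ Lᵢ/(AᵢEᵢ) = δ_free.
Σ Lᵢ/(AᵢEᵢ) = 280/(2300×124×10³) + 800/(900×111×10³) = 8.99×10⁻⁶ mm/N.
So P = 0.37 / 8.99×10⁻⁶ = 41.16 kN, tensile.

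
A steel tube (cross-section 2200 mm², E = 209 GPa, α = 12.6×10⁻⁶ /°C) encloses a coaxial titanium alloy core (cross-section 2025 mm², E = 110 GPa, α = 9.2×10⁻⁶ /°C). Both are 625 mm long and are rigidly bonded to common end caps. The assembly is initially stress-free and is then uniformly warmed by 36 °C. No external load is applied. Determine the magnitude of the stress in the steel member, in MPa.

σ ≈ 8.35 MPa (compressive)

Both members must finish at the same length. With the larger α, the steel tends to over-expand; the plates restrain it, putting the steel in compression and the titanium alloy in tension. With no external load the two internal forces are equal and opposite, magnitude P.
Equating the net (thermal + elastic) strains gives |α₁ − α₂|·ΔT = P·[1/(A₁E₁) + 1/(A₂E₂)].
|α₁ − α₂|·ΔT = 3.4×10⁻⁶ × 36 = 0.0001224.
1/(A₁E₁) + 1/(A₂E₂) = 1/(2200×209×10³) + 1/(2025×110×10³) = 6.664×10⁻⁹ N⁻¹.
So P = 0.0001224 / 6.664×10⁻⁹ = 18.37 kN.
σ_{steel} = P/A₁ = 18370/2200 = 8.349 MPa, compressive.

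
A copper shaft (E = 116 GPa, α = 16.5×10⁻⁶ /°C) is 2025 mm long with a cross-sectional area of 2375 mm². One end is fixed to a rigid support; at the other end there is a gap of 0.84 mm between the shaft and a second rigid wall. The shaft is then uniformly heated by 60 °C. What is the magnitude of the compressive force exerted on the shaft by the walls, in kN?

Unrestrained expansion: δ_free = αΔT L = 16.5×10⁻⁶ × 60 × 2025 = 2.005 mm.
After closing the 0.84 mm clearance, 2.005 − 0.84 = 1.165 mm of expansion remains to be suppressed by the wall.
So σ = E(δ_free − g)/L = 116×10³ × 1.165/2025 = 66.72 MPa.
Force on the wall = σA = 66.72 × 2375 mm² = 158.5 kN.

P ≈ 158 kN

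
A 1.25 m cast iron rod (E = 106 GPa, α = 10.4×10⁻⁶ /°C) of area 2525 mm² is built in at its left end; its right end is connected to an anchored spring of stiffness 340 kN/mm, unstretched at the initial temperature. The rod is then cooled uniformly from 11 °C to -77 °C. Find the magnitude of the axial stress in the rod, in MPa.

σ ≈ 59.5 MPa (tensile)

Free thermal contraction: δ_free = αΔT L = 10.4×10⁻⁶ × 88 × 1250 = 1.144 mm.
With a force P in the spring, the elastic change of the rod is PL/(AE) and that of the spring is P/k; compatibility requires their sum to equal δ_free.
P [ L/(AE) + 1/k ] = δ_free → P [ 1250/(2525×106×10³) + 1/(340×10³) ] = 1.144.
P = 1.144 / 7.611×10⁻⁶ = 150300 N.
σ = P/A = 150300/2525 = 59.52 MPa.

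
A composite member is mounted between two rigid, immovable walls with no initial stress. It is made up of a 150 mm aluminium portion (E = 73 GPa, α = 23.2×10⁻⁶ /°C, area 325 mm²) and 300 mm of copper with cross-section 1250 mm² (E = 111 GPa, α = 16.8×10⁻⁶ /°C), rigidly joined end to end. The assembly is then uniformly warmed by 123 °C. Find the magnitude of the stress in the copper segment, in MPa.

With the walls removed the bar would change length by δ_free = Σ αᵢΔT Lᵢ = 23.2×10⁻⁶×123×150 + 16.8×10⁻⁶×123×300 = 1.048 mm.
Since the ends are fixed, an axial force P builds up, equal in every segment, with P · Σ Lᵢ/(AᵢEᵢ) = δ_free.
Σ Lᵢ/(AᵢEᵢ) = 150/(325×73×10³) + 300/(1250×111×10³) = 8.485×10⁻⁶ mm/N.
Hence P = δ_free / Σ(L/AE) = 1.048/8.485×10⁻⁶ = 123.5 kN (compressive).
σ_{copper} = P / A = 123500 / 1250 = 98.81 MPa.

σ ≈ 98.8 MPa (compressive)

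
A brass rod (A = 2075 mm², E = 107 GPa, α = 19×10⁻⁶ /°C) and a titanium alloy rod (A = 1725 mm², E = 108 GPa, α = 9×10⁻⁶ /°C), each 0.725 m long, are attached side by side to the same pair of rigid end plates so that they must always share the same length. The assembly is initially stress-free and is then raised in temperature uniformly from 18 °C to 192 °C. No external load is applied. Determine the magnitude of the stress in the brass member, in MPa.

Both members must finish at the same length. With the larger α, the brass tends to over-expand; the plates restrain it, putting the brass in compression and the titanium alloy in tension. With no external load the two internal forces are equal and opposite, magnitude P.
Setting the final lengths equal and cancelling L: (α₁ − α₂)ΔT = P/(A₁E₁) + P/(A₂E₂).
|α₁ − α₂|·ΔT = 10×10⁻⁶ × 174 = 0.00174.
1/(A₁E₁) + 1/(A₂E₂) = 1/(2075×107×10³) + 1/(1725×108×10³) = 9.872×10⁻⁹ N⁻¹.
P = 0.00174 / 9.872×10⁻⁹ = 176300 N = 176.3 kN.
σ_{brass} = P/A₁ = 176300/2075 = 84.95 MPa, compressive.

σ ≈ 84.9 MPa (compressive)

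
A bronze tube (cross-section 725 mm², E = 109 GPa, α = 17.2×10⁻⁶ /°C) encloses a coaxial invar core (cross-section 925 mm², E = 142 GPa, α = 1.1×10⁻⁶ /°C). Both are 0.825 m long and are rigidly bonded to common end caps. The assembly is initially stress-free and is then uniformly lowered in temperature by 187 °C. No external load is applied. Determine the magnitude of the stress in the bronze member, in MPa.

Equilibrium of a rigid end plate with no external load gives equal and opposite internal forces ±P in the two members. Since α_{bronze} > α_{invar}, cooling drives the bronze into tension and the invar into compression.
Compatibility of the two members (thermal + elastic change equal): (α₁ − α₂)ΔT = P·[1/(A₁E₁) + 1/(A₂E₂)].
|α₁ − α₂|·ΔT = 16.1×10⁻⁶ × 187 = 0.003011.
1/(A₁E₁) + 1/(A₂E₂) = 1/(725×109×10³) + 1/(925×142×10³) = 2.027×10⁻⁸ N⁻¹.
P = 0.003011 / 2.027×10⁻⁸ = 148500 N = 148.5 kN.
σ_{bronze} = P/A₁ = 148500/725 = 204.9 MPa, tensile.

σ ≈ 205 MPa (tensile)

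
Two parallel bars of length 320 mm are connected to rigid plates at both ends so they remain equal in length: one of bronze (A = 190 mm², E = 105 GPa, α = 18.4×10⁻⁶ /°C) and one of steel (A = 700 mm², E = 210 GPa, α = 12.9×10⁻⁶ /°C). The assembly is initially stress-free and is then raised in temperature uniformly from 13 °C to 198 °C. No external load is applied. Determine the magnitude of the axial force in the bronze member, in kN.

The bronze has the larger α, so on heating it would change length more than the steel if both were free. The rigid plates force a common final length, so the bronze is put into compression and the steel into tension, with equal and opposite forces P (no external load).
Setting the final lengths equal and cancelling L: (α₁ − α₂)ΔT = P/(A₁E₁) + P/(A₂E₂).
|α₁ − α₂|·ΔT = 5.5×10⁻⁶ × 185 = 0.001017.
1/(A₁E₁) + 1/(A₂E₂) = 1/(190×105×10³) + 1/(700×210×10³) = 5.693×10⁻⁸ N⁻¹.
P = 0.001017 / 5.693×10⁻⁸ = 17870 N = 17.87 kN.

P ≈ 17.9 kN (compressive in the bronze)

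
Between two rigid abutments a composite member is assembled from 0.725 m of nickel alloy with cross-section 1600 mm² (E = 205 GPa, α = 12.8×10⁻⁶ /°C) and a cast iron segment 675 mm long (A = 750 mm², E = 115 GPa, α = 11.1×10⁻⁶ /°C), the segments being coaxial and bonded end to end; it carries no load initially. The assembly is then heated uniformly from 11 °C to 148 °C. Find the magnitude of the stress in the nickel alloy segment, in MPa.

σ ≈ 143 MPa (compressive)

Free thermal expansion of the whole bar: Σ αᵢΔT Lᵢ = 12.8×10⁻⁶×137×725 + 11.1×10⁻⁶×137×675 = 2.298 mm.
The rigid supports impose zero overall length change; the single axial force P common to all segments must satisfy P Σ Lᵢ/(AᵢEᵢ) = δ_free.
The series flexibility is Σ Lᵢ/(AᵢEᵢ) = 725/(1600×205×10³) + 675/(750×115×10³) = 1.004×10⁻⁵ mm/N.
Hence P = δ_free / Σ(L/AE) = 2.298/1.004×10⁻⁵ = 228.9 kN (compressive).
σ_{nickel alloy} = P / A = 228900 / 1600 = 143.1 MPa.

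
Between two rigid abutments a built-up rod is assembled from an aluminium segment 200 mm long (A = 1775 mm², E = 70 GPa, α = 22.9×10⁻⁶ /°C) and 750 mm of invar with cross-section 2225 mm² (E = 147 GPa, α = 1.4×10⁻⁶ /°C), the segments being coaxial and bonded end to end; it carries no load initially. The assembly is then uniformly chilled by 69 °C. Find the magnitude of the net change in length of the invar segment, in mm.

|ΔL| ≈ 0.156 mm

If the supports were absent, the total length change would be Σ αᵢΔT Lᵢ = 22.9×10⁻⁶×69×200 + 1.4×10⁻⁶×69×750 = 0.3885 mm.
The walls prevent any net length change, so an axial force P (same in every segment) develops. Compatibility: P · Σ Lᵢ/(AᵢEᵢ) = δ_free.
Σ Lᵢ/(AᵢEᵢ) = 200/(1775×70×10³) + 750/(2225×147×10³) = 3.903×10⁻⁶ mm/N.
P = 0.3885 / 3.903×10⁻⁶ = 99540 N = 99.54 kN, tensile.
For the invar segment, free thermal change = 1.4×10⁻⁶×69×750 = 0.07245 mm and elastic change from P = 99540×750/(2225×147×10³) = 0.2282 mm; these oppose, so the net change is 0.156 mm (segment lengthens).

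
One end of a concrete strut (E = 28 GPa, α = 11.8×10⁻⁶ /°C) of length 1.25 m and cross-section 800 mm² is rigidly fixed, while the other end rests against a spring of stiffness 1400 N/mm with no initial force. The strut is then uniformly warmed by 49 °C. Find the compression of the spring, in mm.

δ ≈ 0.67 mm

If the spring were absent the strut would lengthen by αΔT L = 11.8×10⁻⁶ × 49 × 1250 = 0.7228 mm.
Let P be the compressive force at the spring. The strut shortens elastically by PL/(AE) and the spring compresses by P/k; together these equal δ_free.
So P = δ_free / [L/(AE) + 1/k] = 0.7228 / [ 1250/(800×28×10³) + 1/(1400) ].
P = 0.7228 / 0.0007701 = 938.5 N.
Spring compression = P/k = 938.5/(1400) = 0.6704 mm.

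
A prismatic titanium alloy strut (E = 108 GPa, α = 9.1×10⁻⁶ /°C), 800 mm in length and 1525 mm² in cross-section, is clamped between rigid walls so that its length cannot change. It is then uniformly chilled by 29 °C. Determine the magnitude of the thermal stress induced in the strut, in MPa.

σ ≈ 28.5 MPa (tensile)

With length fixed, the mechanical strain must cancel the thermal strain αΔT = 9.1×10⁻⁶ × 29 = 263.9×10⁻⁶.
σ = EαΔT = 108×10³ × 9.1×10⁻⁶ × 29 = 28.5 MPa (tensile; the strut is trying to contract).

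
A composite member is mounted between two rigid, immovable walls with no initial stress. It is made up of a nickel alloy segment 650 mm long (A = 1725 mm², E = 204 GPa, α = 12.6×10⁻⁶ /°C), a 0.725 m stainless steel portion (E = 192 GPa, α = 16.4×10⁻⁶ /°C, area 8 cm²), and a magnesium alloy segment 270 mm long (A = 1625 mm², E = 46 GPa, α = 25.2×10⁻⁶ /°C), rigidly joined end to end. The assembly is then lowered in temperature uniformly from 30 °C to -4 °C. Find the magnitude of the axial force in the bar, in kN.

P ≈ 89.8 kN (tensile)

With the walls removed the bar would change length by δ_free = Σ αᵢΔT Lᵢ = 12.6×10⁻⁶×34×650 + 16.4×10⁻⁶×34×725 + 25.2×10⁻⁶×34×270 = 0.9141 mm.
Since the ends are fixed, an axial force P builds up, equal in every segment, with P · Σ Lᵢ/(AᵢEᵢ) = δ_free.
The series flexibility is Σ Lᵢ/(AᵢEᵢ) = 650/(1725×204×10³) + 725/(800×192×10³) + 270/(1625×46×10³) = 1.018×10⁻⁵ mm/N.
So P = 0.9141 / 1.018×10⁻⁵ = 89.8 kN, tensile.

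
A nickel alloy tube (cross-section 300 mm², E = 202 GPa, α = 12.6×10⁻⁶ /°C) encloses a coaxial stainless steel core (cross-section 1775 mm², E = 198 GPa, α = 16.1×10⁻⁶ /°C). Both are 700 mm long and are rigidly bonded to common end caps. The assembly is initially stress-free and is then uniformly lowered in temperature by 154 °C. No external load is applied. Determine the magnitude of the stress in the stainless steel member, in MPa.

The stainless steel has the larger α, so on cooling it would change length more than the nickel alloy if both were free. The rigid plates force a common final length, so the stainless steel is put into tension and the nickel alloy into compression, with equal and opposite forces P (no external load).
Equating the net (thermal + elastic) strains gives |α₁ − α₂|·ΔT = P·[1/(A₁E₁) + 1/(A₂E₂)].
|α₁ − α₂|·ΔT = 3.5×10⁻⁶ × 154 = 0.000539.
1/(A₁E₁) + 1/(A₂E₂) = 1/(300×202×10³) + 1/(1775×198×10³) = 1.935×10⁻⁸ N⁻¹.
So P = 0.000539 / 1.935×10⁻⁸ = 27.86 kN.
σ_{stainless steel} = P/A₂ = 27860/1775 = 15.7 MPa, tensile.

σ ≈ 15.7 MPa (tensile)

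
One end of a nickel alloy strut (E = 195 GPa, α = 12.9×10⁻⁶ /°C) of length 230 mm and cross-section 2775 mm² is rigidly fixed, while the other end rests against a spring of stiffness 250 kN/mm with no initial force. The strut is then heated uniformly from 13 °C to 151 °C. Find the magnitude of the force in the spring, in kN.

If the spring were absent the strut would lengthen by αΔT L = 12.9×10⁻⁶ × 138 × 230 = 0.4094 mm.
Let P be the compressive force at the spring. The strut shortens elastically by PL/(AE) and the spring compresses by P/k; together these equal δ_free.
So P = δ_free / [L/(AE) + 1/k] = 0.4094 / [ 230/(2775×195×10³) + 1/(250×10³) ].
P = 0.4094 / 4.425×10⁻⁶ = 92530 N.

P ≈ 92.5 kN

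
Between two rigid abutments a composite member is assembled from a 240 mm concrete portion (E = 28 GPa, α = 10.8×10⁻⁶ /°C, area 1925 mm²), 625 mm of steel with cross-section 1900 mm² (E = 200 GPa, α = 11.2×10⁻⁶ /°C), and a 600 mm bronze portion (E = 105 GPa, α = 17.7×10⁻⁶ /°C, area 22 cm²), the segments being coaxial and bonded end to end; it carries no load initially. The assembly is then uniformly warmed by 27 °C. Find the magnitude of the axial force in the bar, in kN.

P ≈ 62.8 kN (compressive)

Free thermal expansion of the whole bar: Σ αᵢΔT Lᵢ = 10.8×10⁻⁶×27×240 + 11.2×10⁻⁶×27×625 + 17.7×10⁻⁶×27×600 = 0.5457 mm.
The walls prevent any net length change, so an axial force P (same in every segment) develops. Compatibility: P · Σ Lᵢ/(AᵢEᵢ) = δ_free.
The series flexibility is Σ Lᵢ/(AᵢEᵢ) = 240/(1925×28×10³) + 625/(1900×200×10³) + 600/(2200×105×10³) = 8.695×10⁻⁶ mm/N.
So P = 0.5457 / 8.695×10⁻⁶ = 62.76 kN, compressive.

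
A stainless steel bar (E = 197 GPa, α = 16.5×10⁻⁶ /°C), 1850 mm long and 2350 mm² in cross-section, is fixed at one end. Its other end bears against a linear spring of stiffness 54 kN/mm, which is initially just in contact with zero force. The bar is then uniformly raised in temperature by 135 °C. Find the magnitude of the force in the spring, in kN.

Free thermal expansion: δ_free = αΔT L = 16.5×10⁻⁶ × 135 × 1850 = 4.121 mm.
With a force P in the spring, the elastic change of the bar is PL/(AE) and that of the spring is P/k; compatibility requires their sum to equal δ_free.
So P = δ_free / [L/(AE) + 1/k] = 4.121 / [ 1850/(2350×197×10³) + 1/(54×10³) ].
P = 4.121 / 2.251×10⁻⁵ = 183000 N.

P ≈ 183 kN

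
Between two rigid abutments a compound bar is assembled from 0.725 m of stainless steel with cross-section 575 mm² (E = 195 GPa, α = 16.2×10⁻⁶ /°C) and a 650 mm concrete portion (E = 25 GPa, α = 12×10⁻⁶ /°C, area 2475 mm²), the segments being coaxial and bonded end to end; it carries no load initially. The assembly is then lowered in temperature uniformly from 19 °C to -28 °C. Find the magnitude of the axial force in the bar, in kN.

Free thermal contraction of the whole bar: Σ αᵢΔT Lᵢ = 16.2×10⁻⁶×47×725 + 12×10⁻⁶×47×650 = 0.9186 mm.
Since the ends are fixed, an axial force P builds up, equal in every segment, with P · Σ Lᵢ/(AᵢEᵢ) = δ_free.
The series flexibility is Σ Lᵢ/(AᵢEᵢ) = 725/(575×195×10³) + 650/(2475×25×10³) = 1.697×10⁻⁵ mm/N.
Hence P = δ_free / Σ(L/AE) = 0.9186/1.697×10⁻⁵ = 54.13 kN (tensile).

P ≈ 54.1 kN (tensile)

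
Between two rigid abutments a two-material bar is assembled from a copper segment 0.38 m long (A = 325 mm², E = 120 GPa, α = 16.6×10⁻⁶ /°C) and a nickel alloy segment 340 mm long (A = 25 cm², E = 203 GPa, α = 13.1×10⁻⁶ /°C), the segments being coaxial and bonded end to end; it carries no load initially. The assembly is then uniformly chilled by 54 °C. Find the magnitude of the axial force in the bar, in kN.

P ≈ 55.8 kN (tensile)

With the walls removed the bar would change length by δ_free = Σ αᵢΔT Lᵢ = 16.6×10⁻⁶×54×380 + 13.1×10⁻⁶×54×340 = 0.5811 mm.
The walls prevent any net length change, so an axial force P (same in every segment) develops. Compatibility: P · Σ Lᵢ/(AᵢEᵢ) = δ_free.
Σ Lᵢ/(AᵢEᵢ) = 380/(325×120×10³) + 340/(2500×203×10³) = 1.041×10⁻⁵ mm/N.
So P = 0.5811 / 1.041×10⁻⁵ = 55.81 kN, tensile.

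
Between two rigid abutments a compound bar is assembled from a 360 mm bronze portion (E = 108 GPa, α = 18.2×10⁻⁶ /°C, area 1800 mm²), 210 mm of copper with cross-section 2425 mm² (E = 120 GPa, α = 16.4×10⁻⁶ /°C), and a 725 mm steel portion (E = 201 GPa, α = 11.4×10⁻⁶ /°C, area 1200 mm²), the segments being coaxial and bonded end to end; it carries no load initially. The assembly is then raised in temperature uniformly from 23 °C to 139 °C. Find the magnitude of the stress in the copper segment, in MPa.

If the supports were absent, the total length change would be Σ αᵢΔT Lᵢ = 18.2×10⁻⁶×116×360 + 16.4×10⁻⁶×116×210 + 11.4×10⁻⁶×116×725 = 2.118 mm.
The rigid supports impose zero overall length change; the single axial force P common to all segments must satisfy P Σ Lᵢ/(AᵢEᵢ) = δ_free.
Σ Lᵢ/(AᵢEᵢ) = 360/(1800×108×10³) + 210/(2425×120×10³) + 725/(1200×201×10³) = 5.579×10⁻⁶ mm/N.
P = 2.118 / 5.579×10⁻⁶ = 379700 N = 379.7 kN, compressive.
σ_{copper} = P / A = 379700 / 2425 = 156.6 MPa.

σ ≈ 157 MPa (compressive)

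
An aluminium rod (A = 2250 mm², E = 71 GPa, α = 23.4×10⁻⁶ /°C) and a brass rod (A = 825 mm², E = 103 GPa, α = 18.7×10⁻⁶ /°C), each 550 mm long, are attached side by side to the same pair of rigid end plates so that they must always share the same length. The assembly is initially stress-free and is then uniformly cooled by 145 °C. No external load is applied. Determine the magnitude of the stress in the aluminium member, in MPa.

The aluminium has the larger α, so on cooling it would change length more than the brass if both were free. The rigid plates force a common final length, so the aluminium is put into tension and the brass into compression, with equal and opposite forces P (no external load).
Equating the net (thermal + elastic) strains gives |α₁ − α₂|·ΔT = P·[1/(A₁E₁) + 1/(A₂E₂)].
|α₁ − α₂|·ΔT = 4.7×10⁻⁶ × 145 = 0.0006815.
1/(A₁E₁) + 1/(A₂E₂) = 1/(2250×71×10³) + 1/(825×103×10³) = 1.803×10⁻⁸ N⁻¹.
P = 0.0006815 / 1.803×10⁻⁸ = 37800 N = 37.8 kN.
σ_{aluminium} = P/A₁ = 37800/2250 = 16.8 MPa, tensile.

σ ≈ 16.8 MPa (tensile)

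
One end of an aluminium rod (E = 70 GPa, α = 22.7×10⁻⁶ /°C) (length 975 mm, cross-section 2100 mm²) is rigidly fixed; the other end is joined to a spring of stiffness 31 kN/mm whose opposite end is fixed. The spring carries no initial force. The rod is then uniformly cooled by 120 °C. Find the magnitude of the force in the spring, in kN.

P ≈ 68.3 kN

Free thermal contraction: δ_free = αΔT L = 22.7×10⁻⁶ × 120 × 975 = 2.656 mm.
With a force P in the spring, the elastic change of the rod is PL/(AE) and that of the spring is P/k; compatibility requires their sum to equal δ_free.
P [ L/(AE) + 1/k ] = δ_free → P [ 975/(2100×70×10³) + 1/(31×10³) ] = 2.656.
P = 2.656 / 3.889×10⁻⁵ = 68290 N.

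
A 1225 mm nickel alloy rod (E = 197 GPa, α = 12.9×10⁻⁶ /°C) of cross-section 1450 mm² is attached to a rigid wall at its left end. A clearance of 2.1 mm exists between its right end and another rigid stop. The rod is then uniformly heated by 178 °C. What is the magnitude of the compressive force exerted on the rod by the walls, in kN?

If the wall were absent the rod would grow by αΔT L = 12.9×10⁻⁶ × 178 × 1225 = 2.813 mm.
This exceeds the 2.1 mm gap, so the wall pushes back. The portion of expansion that must be recovered elastically is δ_free − gap = 2.813 − 2.1 = 0.7128 mm.
Compatibility: PL/(AE) = 0.7128 mm, so σ = P/A = E × (0.7128/1225) = 114.6 MPa.
Force on the wall = σA = 114.6 × 1450 mm² = 166.2 kN.

P ≈ 166 kN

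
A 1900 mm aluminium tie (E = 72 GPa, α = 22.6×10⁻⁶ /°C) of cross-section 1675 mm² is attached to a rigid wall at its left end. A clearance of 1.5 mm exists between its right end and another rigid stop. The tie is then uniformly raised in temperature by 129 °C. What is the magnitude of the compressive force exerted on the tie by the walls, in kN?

If the wall were absent the tie would grow by αΔT L = 22.6×10⁻⁶ × 129 × 1900 = 5.539 mm.
This exceeds the 1.5 mm gap, so the wall pushes back. The portion of expansion that must be recovered elastically is δ_free − gap = 5.539 − 1.5 = 4.039 mm.
So σ = E(δ_free − g)/L = 72×10³ × 4.039/1900 = 153.1 MPa.
P = σA = 153.1 × 1675 = 256.4 kN.

P ≈ 256 kN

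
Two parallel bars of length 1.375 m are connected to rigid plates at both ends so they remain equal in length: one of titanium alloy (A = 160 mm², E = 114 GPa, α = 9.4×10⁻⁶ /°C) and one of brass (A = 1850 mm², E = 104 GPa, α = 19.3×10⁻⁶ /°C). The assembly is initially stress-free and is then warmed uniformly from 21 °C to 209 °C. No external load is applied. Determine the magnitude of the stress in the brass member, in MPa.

σ ≈ 16.8 MPa (compressive)

The brass has the larger α, so on heating it would change length more than the titanium alloy if both were free. The rigid plates force a common final length, so the brass is put into compression and the titanium alloy into tension, with equal and opposite forces P (no external load).
Compatibility of the two members (thermal + elastic change equal): (α₁ − α₂)ΔT = P·[1/(A₁E₁) + 1/(A₂E₂)].
|α₁ − α₂|·ΔT = 9.9×10⁻⁶ × 188 = 0.001861.
1/(A₁E₁) + 1/(A₂E₂) = 1/(160×114×10³) + 1/(1850×104×10³) = 6.002×10⁻⁸ N⁻¹.
So P = 0.001861 / 6.002×10⁻⁸ = 31.01 kN.
σ_{brass} = P/A₂ = 31010/1850 = 16.76 MPa, compressive.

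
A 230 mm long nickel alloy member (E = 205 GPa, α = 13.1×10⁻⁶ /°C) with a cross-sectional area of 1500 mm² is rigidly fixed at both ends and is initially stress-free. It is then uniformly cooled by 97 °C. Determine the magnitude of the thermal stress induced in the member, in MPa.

Because both ends are immovable the net strain is zero, and the suppressed thermal strain is αΔT = 13.1×10⁻⁶ × 97 = 1270.7×10⁻⁶.
The stress required to suppress this strain is σ = Eε = 205×10³ × 1270.7×10⁻⁶ = 260.5 MPa, tensile since the member is trying to contract.

σ ≈ 260 MPa (tensile)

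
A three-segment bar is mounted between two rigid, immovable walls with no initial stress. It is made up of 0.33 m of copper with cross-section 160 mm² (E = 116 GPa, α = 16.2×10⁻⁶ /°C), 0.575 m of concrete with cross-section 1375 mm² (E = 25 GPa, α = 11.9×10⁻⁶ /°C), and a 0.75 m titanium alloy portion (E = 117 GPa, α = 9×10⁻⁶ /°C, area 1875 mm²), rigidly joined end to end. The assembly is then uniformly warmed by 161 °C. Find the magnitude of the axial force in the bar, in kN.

P ≈ 80.4 kN (compressive)

Free thermal expansion of the whole bar: Σ αᵢΔT Lᵢ = 16.2×10⁻⁶×161×330 + 11.9×10⁻⁶×161×575 + 9×10⁻⁶×161×750 = 3.049 mm.
Since the ends are fixed, an axial force P builds up, equal in every segment, with P · Σ Lᵢ/(AᵢEᵢ) = δ_free.
The series flexibility is Σ Lᵢ/(AᵢEᵢ) = 330/(160×116×10³) + 575/(1375×25×10³) + 750/(1875×117×10³) = 3.793×10⁻⁵ mm/N.
Hence P = δ_free / Σ(L/AE) = 3.049/3.793×10⁻⁵ = 80.4 kN (compressive).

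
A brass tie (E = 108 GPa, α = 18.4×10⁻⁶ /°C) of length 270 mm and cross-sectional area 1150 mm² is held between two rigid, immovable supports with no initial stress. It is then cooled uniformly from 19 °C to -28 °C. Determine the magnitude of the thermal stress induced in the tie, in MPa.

With length fixed, the mechanical strain must cancel the thermal strain αΔT = 18.4×10⁻⁶ × 47 = 864.8×10⁻⁶.
σ = EαΔT = 108×10³ × 18.4×10⁻⁶ × 47 = 93.4 MPa (tensile; the tie is trying to contract).

σ ≈ 93.4 MPa (tensile)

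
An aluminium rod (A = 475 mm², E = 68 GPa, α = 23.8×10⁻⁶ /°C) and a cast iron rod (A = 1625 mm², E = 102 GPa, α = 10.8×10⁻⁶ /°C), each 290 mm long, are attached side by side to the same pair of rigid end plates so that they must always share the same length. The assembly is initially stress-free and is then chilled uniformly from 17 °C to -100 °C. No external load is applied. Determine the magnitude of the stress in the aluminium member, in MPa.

Both members must finish at the same length. With the larger α, the aluminium tends to over-contract; the plates restrain it, putting the aluminium in tension and the cast iron in compression. With no external load the two internal forces are equal and opposite, magnitude P.
Compatibility of the two members (thermal + elastic change equal): (α₁ − α₂)ΔT = P·[1/(A₁E₁) + 1/(A₂E₂)].
|α₁ − α₂|·ΔT = 13×10⁻⁶ × 117 = 0.001521.
1/(A₁E₁) + 1/(A₂E₂) = 1/(475×68×10³) + 1/(1625×102×10³) = 3.699×10⁻⁸ N⁻¹.
So P = 0.001521 / 3.699×10⁻⁸ = 41.12 kN.
σ_{aluminium} = P/A₁ = 41120/475 = 86.56 MPa, tensile.

σ ≈ 86.6 MPa (tensile)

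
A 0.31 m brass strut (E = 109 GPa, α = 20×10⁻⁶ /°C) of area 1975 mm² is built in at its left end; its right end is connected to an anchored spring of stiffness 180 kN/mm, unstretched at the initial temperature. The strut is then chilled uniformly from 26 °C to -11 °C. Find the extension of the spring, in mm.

The unrestrained thermal change is αΔT L = 20×10⁻⁶ × 37 × 310 = 0.2294 mm.
Let P be the tensile force in the spring. The strut extends elastically by PL/(AE) and the spring stretches by P/k; together these equal δ_free.
P [ L/(AE) + 1/k ] = δ_free → P [ 310/(1975×109×10³) + 1/(180×10³) ] = 0.2294.
P = 0.2294 / 6.996×10⁻⁶ = 32790 N.
Spring extension = P/k = 32790/(180×10³) = 0.1822 mm.

δ ≈ 0.182 mm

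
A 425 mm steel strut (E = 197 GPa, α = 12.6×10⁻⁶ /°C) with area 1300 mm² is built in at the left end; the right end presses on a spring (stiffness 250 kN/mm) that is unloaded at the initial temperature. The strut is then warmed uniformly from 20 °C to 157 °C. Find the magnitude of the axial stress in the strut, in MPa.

If the spring were absent the strut would lengthen by αΔT L = 12.6×10⁻⁶ × 137 × 425 = 0.7336 mm.
Let P be the compressive force at the spring. The strut shortens elastically by PL/(AE) and the spring compresses by P/k; together these equal δ_free.
So P = δ_free / [L/(AE) + 1/k] = 0.7336 / [ 425/(1300×197×10³) + 1/(250×10³) ].
P = 0.7336 / 5.66×10⁻⁶ = 129600 N.
σ = P/A = 129600/1300 = 99.71 MPa.

σ ≈ 99.7 MPa (compressive)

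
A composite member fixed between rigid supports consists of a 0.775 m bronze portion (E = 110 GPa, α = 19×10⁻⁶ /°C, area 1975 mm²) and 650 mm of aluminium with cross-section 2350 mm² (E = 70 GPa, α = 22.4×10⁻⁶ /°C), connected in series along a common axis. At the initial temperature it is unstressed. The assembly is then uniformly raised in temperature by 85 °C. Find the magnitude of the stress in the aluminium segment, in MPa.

σ ≈ 141 MPa (compressive)

If the supports were absent, the total length change would be Σ αᵢΔT Lᵢ = 19×10⁻⁶×85×775 + 22.4×10⁻⁶×85×650 = 2.489 mm.
The walls prevent any net length change, so an axial force P (same in every segment) develops. Compatibility: P · Σ Lᵢ/(AᵢEᵢ) = δ_free.
Σ Lᵢ/(AᵢEᵢ) = 775/(1975×110×10³) + 650/(2350×70×10³) = 7.519×10⁻⁶ mm/N.
So P = 2.489 / 7.519×10⁻⁶ = 331.1 kN, compressive.
σ_{aluminium} = P / A = 331100 / 2350 = 140.9 MPa.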